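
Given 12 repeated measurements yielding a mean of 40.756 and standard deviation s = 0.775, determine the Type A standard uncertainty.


The standard uncertainty for Type A evaluation is u = s / sqrt(n).
u = 0.775 / sqrt(12)
u = 0.775 / 3.4641
u = 0.2237

0.2237


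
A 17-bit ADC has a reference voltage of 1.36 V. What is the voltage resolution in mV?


The resolution (LSB) of an ADC is Vref / 2^n.
LSB = 1.36 / 2^17
LSB = 1.36 / 131072
LSB = 1.038e-05 V = 0.01037598 mV

0.01037598 mV


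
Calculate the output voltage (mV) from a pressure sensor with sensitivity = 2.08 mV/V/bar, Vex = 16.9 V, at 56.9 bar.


Output = sensitivity * Vex * P.
Vout = 2.08 * 16.9 * 56.9
Vout = 35.152 * 56.9
Vout = 2000.15 mV

2000.15 mV


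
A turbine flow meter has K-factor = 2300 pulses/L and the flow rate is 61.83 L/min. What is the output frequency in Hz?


Frequency = K * Q / 60 (converting L/min to L/s).
f = 2300 * 61.83 / 60
f = 142209.0 / 60
f = 2370.15 Hz

2370.15 Hz


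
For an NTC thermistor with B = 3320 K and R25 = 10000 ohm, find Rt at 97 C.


NTC thermistor equation: Rt = R25 * exp(B * (1/T - 1/T25)).
T in Kelvin: 370.15 K, T25 = 298.15 K
1/T - 1/T25 = 1/370.15 - 1/298.15 = -0.00065241
B * (1/T - 1/T25) = 3320 * -0.00065241 = -2.166
Rt = 10000 * exp(-2.166) = 1146.4 ohm

1146.4 ohm


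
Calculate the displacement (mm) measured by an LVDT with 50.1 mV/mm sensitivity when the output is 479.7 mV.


Displacement = Vout / sensitivity.
d = 479.7 / 50.1
d = 9.575 mm

9.575 mm


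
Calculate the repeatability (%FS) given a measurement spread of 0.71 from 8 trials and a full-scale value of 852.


Repeatability = (spread / full scale) * 100%.
R = (0.71 / 852) * 100
R = 0.083 %FS

0.083 %FS


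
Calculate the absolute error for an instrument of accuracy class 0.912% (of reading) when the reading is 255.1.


Absolute error = (accuracy% / 100) * reading.
Error = (0.912 / 100) * 255.1
Error = 0.00912 * 255.1
Error = 2.3265

2.3265


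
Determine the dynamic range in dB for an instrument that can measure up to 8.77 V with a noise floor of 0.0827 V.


Dynamic range = 20 * log10(Vmax / Vnoise).
DR = 20 * log10(8.77 / 0.0827)
DR = 20 * log10(106.05)
DR = 40.51 dB

40.51 dB


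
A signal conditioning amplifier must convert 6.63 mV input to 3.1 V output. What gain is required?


Gain = Vout / Vin (converting to same units).
G = 3.1 V / 6.63 mV
G = 3100.0 mV / 6.63 mV
G = 467.57

467.57


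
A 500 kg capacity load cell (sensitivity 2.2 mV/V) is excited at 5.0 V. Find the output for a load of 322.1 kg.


Vout = rated_output * Vex * (load / capacity).
Vout = 2.2 * 5.0 * (322.1 / 500)
Vout = 2.2 * 5.0 * 0.6442
Vout = 7.086 mV

7.086 mV


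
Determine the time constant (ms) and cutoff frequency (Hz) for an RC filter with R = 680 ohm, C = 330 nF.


Time constant: tau = R * C.
tau = 680 * 3.30e-07 = 0.0002244 s
tau = 0.2244 ms
Cutoff frequency: fc = 1 / (2*pi*R*C).
fc = 1 / (2*pi*0.0002244) = 709.25 Hz

tau = 0.2244 ms, fc = 709.25 Hz


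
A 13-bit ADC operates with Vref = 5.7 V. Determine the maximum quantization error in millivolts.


The maximum quantization error is +/- LSB/2.
LSB = Vref / 2^n = 5.7 / 8192 = 0.0006958 V
Max error = LSB / 2 = 0.0006958 / 2 = 0.0003479 V
Max error = 0.3479 mV

0.3479 mV


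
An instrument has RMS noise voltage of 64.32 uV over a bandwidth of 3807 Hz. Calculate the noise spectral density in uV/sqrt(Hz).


Noise spectral density = Vrms / sqrt(BW).
NSD = 64.32 / sqrt(3807)
NSD = 64.32 / 61.7009
NSD = 1.0424 uV/sqrt(Hz)

1.0424 uV/sqrt(Hz)


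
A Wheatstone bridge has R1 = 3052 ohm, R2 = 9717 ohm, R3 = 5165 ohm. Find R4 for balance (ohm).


At balance: R1*R4 = R2*R3, so R4 = R2*R3/R1.
R4 = 9717 * 5165 / 3052
R4 = 50188305 / 3052
R4 = 16444.4 ohm

16444.4 ohm


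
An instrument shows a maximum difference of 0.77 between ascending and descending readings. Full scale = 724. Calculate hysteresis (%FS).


Hysteresis = (max difference / full scale) * 100%.
H = (0.77 / 724) * 100
H = 0.106 %FS

0.106 %FS


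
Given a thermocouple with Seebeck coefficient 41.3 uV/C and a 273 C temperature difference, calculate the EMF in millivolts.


The thermocouple output V = sensitivity * dT.
V = 41.3 uV/C * 273 C
V = 11274.9 uV
V = 11.275 mV

11.275 mV


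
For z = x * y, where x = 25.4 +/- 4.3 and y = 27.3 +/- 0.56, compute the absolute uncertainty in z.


For a product z = x*y, the relative uncertainty is:
uz/z = sqrt((ux/x)^2 + (uy/y)^2)
Relative uncertainties: ux/x = 4.3/25.4 = 0.169291
uy/y = 0.56/27.3 = 0.020513
z = 25.4 * 27.3 = 693.4
uz = 693.4 * sqrt(0.169291^2 + 0.020513^2) = 118.249

118.249


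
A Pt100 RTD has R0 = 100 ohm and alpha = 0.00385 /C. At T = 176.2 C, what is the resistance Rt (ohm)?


The RTD equation: Rt = R0 * (1 + alpha * T).
Rt = 100 * (1 + 0.00385 * 176.2)
Rt = 100 * (1 + 0.67837)
Rt = 100 * 1.67837
Rt = 167.837 ohm

167.837 ohm


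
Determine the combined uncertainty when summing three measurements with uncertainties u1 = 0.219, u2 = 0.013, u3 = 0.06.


For a sum of independent quantities, uc = sqrt(u1^2 + u2^2 + u3^2).
uc = sqrt(0.219^2 + 0.013^2 + 0.06^2)
uc = sqrt(0.047961 + 0.000169 + 0.0036)
uc = 0.2274

0.2274


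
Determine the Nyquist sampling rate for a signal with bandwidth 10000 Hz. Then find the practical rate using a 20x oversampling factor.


By Nyquist theorem, fs_min = 2 * fmax.
fs_min = 2 * 10000 = 20000 Hz
Practical rate = 20 * fs_min = 20 * 20000 = 400000 Hz

fs_min = 20000 Hz, fs_practical = 400000 Hz


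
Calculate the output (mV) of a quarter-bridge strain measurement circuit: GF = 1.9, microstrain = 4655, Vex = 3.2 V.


Quarter bridge output: Vout = (GF * epsilon * Vex) / 4.
Vout = (1.9 * 4655e-6 * 3.2) / 4
Vout = 0.0283024 / 4 V
Vout = 0.0070756 V = 7.0756 mV

7.0756 mV


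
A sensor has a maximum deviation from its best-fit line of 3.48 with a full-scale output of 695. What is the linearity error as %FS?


Linearity error = (max deviation / full scale) * 100%.
Linearity = (3.48 / 695) * 100
Linearity = 0.501 %FS

0.501 %FS


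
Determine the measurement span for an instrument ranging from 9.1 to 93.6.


Span = upper range - lower range.
Span = 93.6 - (9.1)
Span = 84.5

84.5


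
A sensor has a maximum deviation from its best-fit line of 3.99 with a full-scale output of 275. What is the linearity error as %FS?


Linearity error = (max deviation / full scale) * 100%.
Linearity = (3.99 / 275) * 100
Linearity = 1.451 %FS

1.451 %FS


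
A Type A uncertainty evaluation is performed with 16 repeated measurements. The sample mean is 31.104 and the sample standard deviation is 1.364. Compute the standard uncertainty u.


The standard uncertainty for Type A evaluation is u = s / sqrt(n).
u = 1.364 / sqrt(16)
u = 1.364 / 4.0
u = 0.341

0.341


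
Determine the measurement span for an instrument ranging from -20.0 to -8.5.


Span = upper range - lower range.
Span = -8.5 - (-20.0)
Span = 11.5

11.5


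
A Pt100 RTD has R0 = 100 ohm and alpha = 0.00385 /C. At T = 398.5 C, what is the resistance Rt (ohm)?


The RTD equation: Rt = R0 * (1 + alpha * T).
Rt = 100 * (1 + 0.00385 * 398.5)
Rt = 100 * (1 + 1.534225)
Rt = 100 * 2.534225
Rt = 253.423 ohm

253.423 ohm


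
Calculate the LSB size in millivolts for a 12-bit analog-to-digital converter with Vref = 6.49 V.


The resolution (LSB) of an ADC is Vref / 2^n.
LSB = 6.49 / 2^12
LSB = 6.49 / 4096
LSB = 0.00158447 V = 1.58447266 mV

1.58447266 mV


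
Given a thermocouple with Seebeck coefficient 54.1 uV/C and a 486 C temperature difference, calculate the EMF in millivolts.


The thermocouple output V = sensitivity * dT.
V = 54.1 uV/C * 486 C
V = 26292.6 uV
V = 26.293 mV

26.293 mV


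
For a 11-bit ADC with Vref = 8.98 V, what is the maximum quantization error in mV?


The maximum quantization error is +/- LSB/2.
LSB = Vref / 2^n = 8.98 / 2048 = 0.00438477 V
Max error = LSB / 2 = 0.00438477 / 2 = 0.00219238 V
Max error = 2.1924 mV

2.1924 mV


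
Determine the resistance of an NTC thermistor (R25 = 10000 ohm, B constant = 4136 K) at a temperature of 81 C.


NTC thermistor equation: Rt = R25 * exp(B * (1/T - 1/T25)).
T in Kelvin: 354.15 K, T25 = 298.15 K
1/T - 1/T25 = 1/354.15 - 1/298.15 = -0.00053035
B * (1/T - 1/T25) = 4136 * -0.00053035 = -2.1935
Rt = 10000 * exp(-2.1935) = 1115.2 ohm

1115.2 ohm


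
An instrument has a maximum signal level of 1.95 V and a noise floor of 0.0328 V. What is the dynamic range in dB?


Dynamic range = 20 * log10(Vmax / Vnoise).
DR = 20 * log10(1.95 / 0.0328)
DR = 20 * log10(59.45)
DR = 35.48 dB

35.48 dB


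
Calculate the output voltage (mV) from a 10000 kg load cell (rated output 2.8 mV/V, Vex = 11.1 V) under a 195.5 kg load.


Vout = rated_output * Vex * (load / capacity).
Vout = 2.8 * 11.1 * (195.5 / 10000)
Vout = 2.8 * 11.1 * 0.01955
Vout = 0.608 mV

0.608 mV


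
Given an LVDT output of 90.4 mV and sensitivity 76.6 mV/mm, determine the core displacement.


Displacement = Vout / sensitivity.
d = 90.4 / 76.6
d = 1.18 mm

1.18 mm


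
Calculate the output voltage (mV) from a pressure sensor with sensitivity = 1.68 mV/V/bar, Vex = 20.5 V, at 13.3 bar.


Output = sensitivity * Vex * P.
Vout = 1.68 * 20.5 * 13.3
Vout = 34.44 * 13.3
Vout = 458.05 mV

458.05 mV


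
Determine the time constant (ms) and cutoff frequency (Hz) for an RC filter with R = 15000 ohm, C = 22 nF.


Time constant: tau = R * C.
tau = 15000 * 2.20e-08 = 0.00033 s
tau = 0.33 ms
Cutoff frequency: fc = 1 / (2*pi*R*C).
fc = 1 / (2*pi*0.00033) = 482.29 Hz

tau = 0.33 ms, fc = 482.29 Hz


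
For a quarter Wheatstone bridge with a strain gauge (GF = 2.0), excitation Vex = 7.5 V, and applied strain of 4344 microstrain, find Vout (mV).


Quarter bridge output: Vout = (GF * epsilon * Vex) / 4.
Vout = (2.0 * 4344e-6 * 7.5) / 4
Vout = 0.06516 / 4 V
Vout = 0.01629 V = 16.29 mV

16.29 mV


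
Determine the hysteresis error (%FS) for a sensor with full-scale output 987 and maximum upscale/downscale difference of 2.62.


Hysteresis = (max difference / full scale) * 100%.
H = (2.62 / 987) * 100
H = 0.265 %FS

0.265 %FS


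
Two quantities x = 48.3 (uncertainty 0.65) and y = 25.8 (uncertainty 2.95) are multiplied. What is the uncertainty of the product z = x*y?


For a product z = x*y, the relative uncertainty is:
uz/z = sqrt((ux/x)^2 + (uy/y)^2)
Relative uncertainties: ux/x = 0.65/48.3 = 0.013458
uy/y = 2.95/25.8 = 0.114341
z = 48.3 * 25.8 = 1246.1
uz = 1246.1 * sqrt(0.013458^2 + 0.114341^2) = 143.468

143.468


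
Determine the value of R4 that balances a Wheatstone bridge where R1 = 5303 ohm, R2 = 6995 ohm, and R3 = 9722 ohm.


At balance: R1*R4 = R2*R3, so R4 = R2*R3/R1.
R4 = 6995 * 9722 / 5303
R4 = 68005390 / 5303
R4 = 12823.95 ohm

12823.95 ohm


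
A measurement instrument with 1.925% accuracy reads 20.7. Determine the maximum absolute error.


Absolute error = (accuracy% / 100) * reading.
Error = (1.925 / 100) * 20.7
Error = 0.01925 * 20.7
Error = 0.3985

0.3985


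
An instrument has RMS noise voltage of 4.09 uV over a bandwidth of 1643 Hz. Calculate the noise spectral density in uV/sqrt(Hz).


Noise spectral density = Vrms / sqrt(BW).
NSD = 4.09 / sqrt(1643)
NSD = 4.09 / 40.5339
NSD = 0.1009 uV/sqrt(Hz)

0.1009 uV/sqrt(Hz)


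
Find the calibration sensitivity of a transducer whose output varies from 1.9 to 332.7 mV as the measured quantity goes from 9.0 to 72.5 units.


Sensitivity = (y2 - y1) / (x2 - x1).
S = (332.7 - 1.9) / (72.5 - 9.0)
S = 330.8 / 63.5
S = 5.2094 mV/unit

5.2094 mV/unit


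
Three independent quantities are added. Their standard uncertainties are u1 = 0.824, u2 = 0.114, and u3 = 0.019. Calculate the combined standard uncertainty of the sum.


For a sum of independent quantities, uc = sqrt(u1^2 + u2^2 + u3^2).
uc = sqrt(0.824^2 + 0.114^2 + 0.019^2)
uc = sqrt(0.678976 + 0.012996 + 0.000361)
uc = 0.8321

0.8321


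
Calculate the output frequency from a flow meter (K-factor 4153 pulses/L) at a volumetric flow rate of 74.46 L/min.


Frequency = K * Q / 60 (converting L/min to L/s).
f = 4153 * 74.46 / 60
f = 309232.38 / 60
f = 5153.87 Hz

5153.87 Hz


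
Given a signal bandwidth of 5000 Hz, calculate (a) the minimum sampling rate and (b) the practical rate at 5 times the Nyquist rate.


By Nyquist theorem, fs_min = 2 * fmax.
fs_min = 2 * 5000 = 10000 Hz
Practical rate = 5 * fs_min = 5 * 10000 = 50000 Hz

fs_min = 10000 Hz, fs_practical = 50000 Hz


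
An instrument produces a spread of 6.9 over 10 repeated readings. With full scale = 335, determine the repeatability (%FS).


Repeatability = (spread / full scale) * 100%.
R = (6.9 / 335) * 100
R = 2.06 %FS

2.06 %FS


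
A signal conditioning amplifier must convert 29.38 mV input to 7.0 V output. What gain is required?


Gain = Vout / Vin (converting to same units).
G = 7.0 V / 29.38 mV
G = 7000.0 mV / 29.38 mV
G = 238.26

238.26


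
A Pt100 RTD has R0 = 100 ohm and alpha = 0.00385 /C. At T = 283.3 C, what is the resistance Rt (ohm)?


The RTD equation: Rt = R0 * (1 + alpha * T).
Rt = 100 * (1 + 0.00385 * 283.3)
Rt = 100 * (1 + 1.090705)
Rt = 100 * 2.090705
Rt = 209.07 ohm

209.07 ohm


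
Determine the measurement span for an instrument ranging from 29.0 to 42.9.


Span = upper range - lower range.
Span = 42.9 - (29.0)
Span = 13.9

13.9


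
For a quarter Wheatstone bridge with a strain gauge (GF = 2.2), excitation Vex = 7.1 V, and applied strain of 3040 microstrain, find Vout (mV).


Quarter bridge output: Vout = (GF * epsilon * Vex) / 4.
Vout = (2.2 * 3040e-6 * 7.1) / 4
Vout = 0.0474848 / 4 V
Vout = 0.0118712 V = 11.8712 mV

11.8712 mV


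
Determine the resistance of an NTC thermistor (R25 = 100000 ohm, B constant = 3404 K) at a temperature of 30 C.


NTC thermistor equation: Rt = R25 * exp(B * (1/T - 1/T25)).
T in Kelvin: 303.15 K, T25 = 298.15 K
1/T - 1/T25 = 1/303.15 - 1/298.15 = -5.532e-05
B * (1/T - 1/T25) = 3404 * -5.532e-05 = -0.1883
Rt = 100000 * exp(-0.1883) = 82836.0 ohm

82836.0 ohm


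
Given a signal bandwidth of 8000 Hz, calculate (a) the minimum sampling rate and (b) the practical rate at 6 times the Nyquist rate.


By Nyquist theorem, fs_min = 2 * fmax.
fs_min = 2 * 8000 = 16000 Hz
Practical rate = 6 * fs_min = 6 * 16000 = 96000 Hz

fs_min = 16000 Hz, fs_practical = 96000 Hz


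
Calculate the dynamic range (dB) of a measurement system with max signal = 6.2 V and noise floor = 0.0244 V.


Dynamic range = 20 * log10(Vmax / Vnoise).
DR = 20 * log10(6.2 / 0.0244)
DR = 20 * log10(254.1)
DR = 48.1 dB

48.1 dB


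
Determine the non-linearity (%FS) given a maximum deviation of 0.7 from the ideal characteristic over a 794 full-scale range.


Linearity error = (max deviation / full scale) * 100%.
Linearity = (0.7 / 794) * 100
Linearity = 0.088 %FS

0.088 %FS


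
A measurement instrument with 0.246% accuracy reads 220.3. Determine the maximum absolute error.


Absolute error = (accuracy% / 100) * reading.
Error = (0.246 / 100) * 220.3
Error = 0.00246 * 220.3
Error = 0.5419

0.5419


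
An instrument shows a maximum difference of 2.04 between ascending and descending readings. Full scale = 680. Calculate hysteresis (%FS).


Hysteresis = (max difference / full scale) * 100%.
H = (2.04 / 680) * 100
H = 0.3 %FS

0.3 %FS


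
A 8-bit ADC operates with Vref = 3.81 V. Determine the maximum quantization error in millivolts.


The maximum quantization error is +/- LSB/2.
LSB = Vref / 2^n = 3.81 / 256 = 0.01488281 V
Max error = LSB / 2 = 0.01488281 / 2 = 0.00744141 V
Max error = 7.4414 mV

7.4414 mV


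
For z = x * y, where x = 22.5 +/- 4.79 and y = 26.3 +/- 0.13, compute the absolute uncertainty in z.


For a product z = x*y, the relative uncertainty is:
uz/z = sqrt((ux/x)^2 + (uy/y)^2)
Relative uncertainties: ux/x = 4.79/22.5 = 0.212889
uy/y = 0.13/26.3 = 0.004943
z = 22.5 * 26.3 = 591.8
uz = 591.8 * sqrt(0.212889^2 + 0.004943^2) = 126.011

126.011


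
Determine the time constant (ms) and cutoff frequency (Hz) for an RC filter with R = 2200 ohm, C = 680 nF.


Time constant: tau = R * C.
tau = 2200 * 6.80e-07 = 0.001496 s
tau = 1.496 ms
Cutoff frequency: fc = 1 / (2*pi*R*C).
fc = 1 / (2*pi*0.001496) = 106.39 Hz

tau = 1.496 ms, fc = 106.39 Hz


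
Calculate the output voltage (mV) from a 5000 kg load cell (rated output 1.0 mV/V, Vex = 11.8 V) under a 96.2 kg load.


Vout = rated_output * Vex * (load / capacity).
Vout = 1.0 * 11.8 * (96.2 / 5000)
Vout = 1.0 * 11.8 * 0.01924
Vout = 0.227 mV

0.227 mV


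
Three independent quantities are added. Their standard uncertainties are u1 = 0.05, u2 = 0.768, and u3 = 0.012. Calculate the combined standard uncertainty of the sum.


For a sum of independent quantities, uc = sqrt(u1^2 + u2^2 + u3^2).
uc = sqrt(0.05^2 + 0.768^2 + 0.012^2)
uc = sqrt(0.0025 + 0.589824 + 0.000144)
uc = 0.7697

0.7697


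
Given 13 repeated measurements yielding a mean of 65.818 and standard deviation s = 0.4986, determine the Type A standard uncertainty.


The standard uncertainty for Type A evaluation is u = s / sqrt(n).
u = 0.4986 / sqrt(13)
u = 0.4986 / 3.6056
u = 0.1383

0.1383


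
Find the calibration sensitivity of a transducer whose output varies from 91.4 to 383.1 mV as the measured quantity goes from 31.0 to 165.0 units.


Sensitivity = (y2 - y1) / (x2 - x1).
S = (383.1 - 91.4) / (165.0 - 31.0)
S = 291.7 / 134.0
S = 2.1769 mV/unit

2.1769 mV/unit


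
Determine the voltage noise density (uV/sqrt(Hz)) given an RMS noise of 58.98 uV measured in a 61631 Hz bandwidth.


Noise spectral density = Vrms / sqrt(BW).
NSD = 58.98 / sqrt(61631)
NSD = 58.98 / 248.2559
NSD = 0.2376 uV/sqrt(Hz)

0.2376 uV/sqrt(Hz)


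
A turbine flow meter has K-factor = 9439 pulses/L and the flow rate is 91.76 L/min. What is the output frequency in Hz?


Frequency = K * Q / 60 (converting L/min to L/s).
f = 9439 * 91.76 / 60
f = 866122.64 / 60
f = 14435.38 Hz

14435.38 Hz


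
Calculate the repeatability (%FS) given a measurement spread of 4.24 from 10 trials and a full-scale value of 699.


Repeatability = (spread / full scale) * 100%.
R = (4.24 / 699) * 100
R = 0.607 %FS

0.607 %FS


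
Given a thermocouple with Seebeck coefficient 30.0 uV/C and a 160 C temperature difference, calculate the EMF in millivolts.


The thermocouple output V = sensitivity * dT.
V = 30.0 uV/C * 160 C
V = 4800.0 uV
V = 4.8 mV

4.8 mV


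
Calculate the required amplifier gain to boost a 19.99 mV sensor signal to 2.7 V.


Gain = Vout / Vin (converting to same units).
G = 2.7 V / 19.99 mV
G = 2700.0 mV / 19.99 mV
G = 135.07

135.07


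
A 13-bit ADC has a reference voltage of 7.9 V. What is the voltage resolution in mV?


The resolution (LSB) of an ADC is Vref / 2^n.
LSB = 7.9 / 2^13
LSB = 7.9 / 8192
LSB = 0.00096436 V = 0.96435547 mV

0.96435547 mV


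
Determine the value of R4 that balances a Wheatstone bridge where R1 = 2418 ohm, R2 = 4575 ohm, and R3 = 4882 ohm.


At balance: R1*R4 = R2*R3, so R4 = R2*R3/R1.
R4 = 4575 * 4882 / 2418
R4 = 22335150 / 2418
R4 = 9237.03 ohm

9237.03 ohm


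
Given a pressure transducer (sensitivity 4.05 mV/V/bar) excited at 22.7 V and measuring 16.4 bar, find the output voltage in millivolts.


Output = sensitivity * Vex * P.
Vout = 4.05 * 22.7 * 16.4
Vout = 91.935 * 16.4
Vout = 1507.73 mV

1507.73 mV


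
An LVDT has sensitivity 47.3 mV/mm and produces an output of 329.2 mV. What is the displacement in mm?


Displacement = Vout / sensitivity.
d = 329.2 / 47.3
d = 6.96 mm

6.96 mm


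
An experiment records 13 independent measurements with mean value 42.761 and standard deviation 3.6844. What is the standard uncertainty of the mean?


The standard uncertainty for Type A evaluation is u = s / sqrt(n).
u = 3.6844 / sqrt(13)
u = 3.6844 / 3.6056
u = 1.0219

1.0219


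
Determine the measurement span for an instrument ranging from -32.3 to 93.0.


Span = upper range - lower range.
Span = 93.0 - (-32.3)
Span = 125.3

125.3


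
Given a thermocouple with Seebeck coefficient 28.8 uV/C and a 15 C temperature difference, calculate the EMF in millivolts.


The thermocouple output V = sensitivity * dT.
V = 28.8 uV/C * 15 C
V = 432.0 uV
V = 0.432 mV

0.432 mV


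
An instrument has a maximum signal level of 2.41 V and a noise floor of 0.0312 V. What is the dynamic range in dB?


Dynamic range = 20 * log10(Vmax / Vnoise).
DR = 20 * log10(2.41 / 0.0312)
DR = 20 * log10(77.24)
DR = 37.76 dB

37.76 dB


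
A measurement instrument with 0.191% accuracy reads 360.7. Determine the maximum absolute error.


Absolute error = (accuracy% / 100) * reading.
Error = (0.191 / 100) * 360.7
Error = 0.00191 * 360.7
Error = 0.6889

0.6889


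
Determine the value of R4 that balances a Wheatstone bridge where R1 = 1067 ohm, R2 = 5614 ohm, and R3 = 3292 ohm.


At balance: R1*R4 = R2*R3, so R4 = R2*R3/R1.
R4 = 5614 * 3292 / 1067
R4 = 18481288 / 1067
R4 = 17320.79 ohm

17320.79 ohm


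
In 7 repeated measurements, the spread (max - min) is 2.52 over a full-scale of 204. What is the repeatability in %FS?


Repeatability = (spread / full scale) * 100%.
R = (2.52 / 204) * 100
R = 1.235 %FS

1.235 %FS


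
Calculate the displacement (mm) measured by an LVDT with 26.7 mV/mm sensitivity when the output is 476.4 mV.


Displacement = Vout / sensitivity.
d = 476.4 / 26.7
d = 17.843 mm

17.843 mm


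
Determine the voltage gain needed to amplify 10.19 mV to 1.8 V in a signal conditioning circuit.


Gain = Vout / Vin (converting to same units).
G = 1.8 V / 10.19 mV
G = 1800.0 mV / 10.19 mV
G = 176.64

176.64


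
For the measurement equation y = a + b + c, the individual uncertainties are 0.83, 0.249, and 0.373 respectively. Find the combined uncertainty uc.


For a sum of independent quantities, uc = sqrt(u1^2 + u2^2 + u3^2).
uc = sqrt(0.83^2 + 0.249^2 + 0.373^2)
uc = sqrt(0.6889 + 0.062001 + 0.139129)
uc = 0.9434

0.9434


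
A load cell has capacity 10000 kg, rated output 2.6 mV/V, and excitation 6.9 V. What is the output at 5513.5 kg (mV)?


Vout = rated_output * Vex * (load / capacity).
Vout = 2.6 * 6.9 * (5513.5 / 10000)
Vout = 2.6 * 6.9 * 0.55135
Vout = 9.891 mV

9.891 mV


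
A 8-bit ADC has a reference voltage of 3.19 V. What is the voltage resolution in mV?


The resolution (LSB) of an ADC is Vref / 2^n.
LSB = 3.19 / 2^8
LSB = 3.19 / 256
LSB = 0.01246094 V = 12.4609375 mV

12.4609375 mV


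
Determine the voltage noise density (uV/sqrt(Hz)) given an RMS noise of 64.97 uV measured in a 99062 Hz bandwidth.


Noise spectral density = Vrms / sqrt(BW).
NSD = 64.97 / sqrt(99062)
NSD = 64.97 / 314.7412
NSD = 0.2064 uV/sqrt(Hz)

0.2064 uV/sqrt(Hz)


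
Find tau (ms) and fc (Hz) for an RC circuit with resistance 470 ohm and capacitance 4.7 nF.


Time constant: tau = R * C.
tau = 470 * 4.70e-09 = 2.209e-06 s
tau = 0.0022 ms
Cutoff frequency: fc = 1 / (2*pi*R*C).
fc = 1 / (2*pi*2.209e-06) = 72048.41 Hz

tau = 0.0022 ms, fc = 72048.41 Hz


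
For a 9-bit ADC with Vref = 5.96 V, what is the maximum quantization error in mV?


The maximum quantization error is +/- LSB/2.
LSB = Vref / 2^n = 5.96 / 512 = 0.01164062 V
Max error = LSB / 2 = 0.01164062 / 2 = 0.00582031 V
Max error = 5.8203 mV

5.8203 mV


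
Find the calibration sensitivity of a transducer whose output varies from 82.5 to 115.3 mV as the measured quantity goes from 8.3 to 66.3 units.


Sensitivity = (y2 - y1) / (x2 - x1).
S = (115.3 - 82.5) / (66.3 - 8.3)
S = 32.8 / 58.0
S = 0.5655 mV/unit

0.5655 mV/unit


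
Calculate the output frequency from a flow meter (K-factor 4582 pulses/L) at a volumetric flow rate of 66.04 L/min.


Frequency = K * Q / 60 (converting L/min to L/s).
f = 4582 * 66.04 / 60
f = 302595.28 / 60
f = 5043.25 Hz

5043.25 Hz


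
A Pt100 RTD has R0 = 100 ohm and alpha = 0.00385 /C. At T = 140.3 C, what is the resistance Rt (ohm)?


The RTD equation: Rt = R0 * (1 + alpha * T).
Rt = 100 * (1 + 0.00385 * 140.3)
Rt = 100 * (1 + 0.540155)
Rt = 100 * 1.540155
Rt = 154.016 ohm

154.016 ohm


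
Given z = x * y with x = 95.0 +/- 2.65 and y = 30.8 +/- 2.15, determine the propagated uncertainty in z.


For a product z = x*y, the relative uncertainty is:
uz/z = sqrt((ux/x)^2 + (uy/y)^2)
Relative uncertainties: ux/x = 2.65/95.0 = 0.027895
uy/y = 2.15/30.8 = 0.069805
z = 95.0 * 30.8 = 2926.0
uz = 2926.0 * sqrt(0.027895^2 + 0.069805^2) = 219.954

219.954


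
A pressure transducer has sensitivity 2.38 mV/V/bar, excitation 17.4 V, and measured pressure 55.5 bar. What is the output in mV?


Output = sensitivity * Vex * P.
Vout = 2.38 * 17.4 * 55.5
Vout = 41.412 * 55.5
Vout = 2298.37 mV

2298.37 mV


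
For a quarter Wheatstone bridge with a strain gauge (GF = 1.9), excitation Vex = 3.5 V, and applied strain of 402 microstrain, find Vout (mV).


Quarter bridge output: Vout = (GF * epsilon * Vex) / 4.
Vout = (1.9 * 402e-6 * 3.5) / 4
Vout = 0.0026733 / 4 V
Vout = 0.00066832 V = 0.6683 mV

0.6683 mV


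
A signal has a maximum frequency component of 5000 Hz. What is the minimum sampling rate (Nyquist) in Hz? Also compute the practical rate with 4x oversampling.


By Nyquist theorem, fs_min = 2 * fmax.
fs_min = 2 * 5000 = 10000 Hz
Practical rate = 4 * fs_min = 4 * 10000 = 40000 Hz

fs_min = 10000 Hz, fs_practical = 40000 Hz


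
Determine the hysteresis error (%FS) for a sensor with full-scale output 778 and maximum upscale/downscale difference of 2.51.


Hysteresis = (max difference / full scale) * 100%.
H = (2.51 / 778) * 100
H = 0.323 %FS

0.323 %FS


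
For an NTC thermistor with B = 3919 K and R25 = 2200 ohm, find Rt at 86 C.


NTC thermistor equation: Rt = R25 * exp(B * (1/T - 1/T25)).
T in Kelvin: 359.15 K, T25 = 298.15 K
1/T - 1/T25 = 1/359.15 - 1/298.15 = -0.00056966
B * (1/T - 1/T25) = 3919 * -0.00056966 = -2.2325
Rt = 2200 * exp(-2.2325) = 236.0 ohm

236.0 ohm


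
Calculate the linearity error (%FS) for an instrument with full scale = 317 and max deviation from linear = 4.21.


Linearity error = (max deviation / full scale) * 100%.
Linearity = (4.21 / 317) * 100
Linearity = 1.328 %FS

1.328 %FS


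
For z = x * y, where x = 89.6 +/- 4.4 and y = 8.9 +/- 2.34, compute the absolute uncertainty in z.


For a product z = x*y, the relative uncertainty is:
uz/z = sqrt((ux/x)^2 + (uy/y)^2)
Relative uncertainties: ux/x = 4.4/89.6 = 0.049107
uy/y = 2.34/8.9 = 0.262921
z = 89.6 * 8.9 = 797.4
uz = 797.4 * sqrt(0.049107^2 + 0.262921^2) = 213.29

213.29


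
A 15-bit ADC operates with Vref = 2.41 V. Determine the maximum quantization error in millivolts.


The maximum quantization error is +/- LSB/2.
LSB = Vref / 2^n = 2.41 / 32768 = 7.355e-05 V
Max error = LSB / 2 = 7.355e-05 / 2 = 3.677e-05 V
Max error = 0.0368 mV

0.0368 mV


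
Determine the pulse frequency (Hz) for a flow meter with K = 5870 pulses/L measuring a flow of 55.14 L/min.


Frequency = K * Q / 60 (converting L/min to L/s).
f = 5870 * 55.14 / 60
f = 323671.8 / 60
f = 5394.53 Hz

5394.53 Hz


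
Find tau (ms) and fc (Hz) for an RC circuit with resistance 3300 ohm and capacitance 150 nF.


Time constant: tau = R * C.
tau = 3300 * 1.50e-07 = 0.000495 s
tau = 0.495 ms
Cutoff frequency: fc = 1 / (2*pi*R*C).
fc = 1 / (2*pi*0.000495) = 321.53 Hz

tau = 0.495 ms, fc = 321.53 Hz


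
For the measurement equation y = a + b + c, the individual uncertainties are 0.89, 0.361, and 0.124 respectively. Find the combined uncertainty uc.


For a sum of independent quantities, uc = sqrt(u1^2 + u2^2 + u3^2).
uc = sqrt(0.89^2 + 0.361^2 + 0.124^2)
uc = sqrt(0.7921 + 0.130321 + 0.015376)
uc = 0.9684

0.9684


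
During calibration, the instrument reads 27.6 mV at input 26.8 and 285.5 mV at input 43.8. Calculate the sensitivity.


Sensitivity = (y2 - y1) / (x2 - x1).
S = (285.5 - 27.6) / (43.8 - 26.8)
S = 257.9 / 17.0
S = 15.1706 mV/unit

15.1706 mV/unit


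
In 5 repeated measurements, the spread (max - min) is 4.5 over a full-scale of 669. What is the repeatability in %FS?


Repeatability = (spread / full scale) * 100%.
R = (4.5 / 669) * 100
R = 0.673 %FS

0.673 %FS


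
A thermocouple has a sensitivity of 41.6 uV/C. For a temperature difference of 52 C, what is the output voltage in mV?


The thermocouple output V = sensitivity * dT.
V = 41.6 uV/C * 52 C
V = 2163.2 uV
V = 2.163 mV

2.163 mV


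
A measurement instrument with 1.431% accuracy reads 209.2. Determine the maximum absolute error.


Absolute error = (accuracy% / 100) * reading.
Error = (1.431 / 100) * 209.2
Error = 0.01431 * 209.2
Error = 2.9937

2.9937


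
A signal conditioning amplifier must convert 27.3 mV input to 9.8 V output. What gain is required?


Gain = Vout / Vin (converting to same units).
G = 9.8 V / 27.3 mV
G = 9800.0 mV / 27.3 mV
G = 358.97

358.97


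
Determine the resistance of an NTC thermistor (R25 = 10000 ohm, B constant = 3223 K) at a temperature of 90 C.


NTC thermistor equation: Rt = R25 * exp(B * (1/T - 1/T25)).
T in Kelvin: 363.15 K, T25 = 298.15 K
1/T - 1/T25 = 1/363.15 - 1/298.15 = -0.00060033
B * (1/T - 1/T25) = 3223 * -0.00060033 = -1.9349
Rt = 10000 * exp(-1.9349) = 1444.4 ohm

1444.4 ohm


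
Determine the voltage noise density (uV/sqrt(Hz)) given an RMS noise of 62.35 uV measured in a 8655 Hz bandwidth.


Noise spectral density = Vrms / sqrt(BW).
NSD = 62.35 / sqrt(8655)
NSD = 62.35 / 93.0323
NSD = 0.6702 uV/sqrt(Hz)

0.6702 uV/sqrt(Hz)


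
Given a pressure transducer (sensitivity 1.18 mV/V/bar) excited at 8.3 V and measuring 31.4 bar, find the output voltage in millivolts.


Output = sensitivity * Vex * P.
Vout = 1.18 * 8.3 * 31.4
Vout = 9.794 * 31.4
Vout = 307.53 mV

307.53 mV


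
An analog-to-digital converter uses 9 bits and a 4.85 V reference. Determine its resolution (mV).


The resolution (LSB) of an ADC is Vref / 2^n.
LSB = 4.85 / 2^9
LSB = 4.85 / 512
LSB = 0.00947266 V = 9.47265625 mV

9.47265625 mV


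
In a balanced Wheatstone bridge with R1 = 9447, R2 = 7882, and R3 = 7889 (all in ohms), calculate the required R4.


At balance: R1*R4 = R2*R3, so R4 = R2*R3/R1.
R4 = 7882 * 7889 / 9447
R4 = 62181098 / 9447
R4 = 6582.1 ohm

6582.1 ohm


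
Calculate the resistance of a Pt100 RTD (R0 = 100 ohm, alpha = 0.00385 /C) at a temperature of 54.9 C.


The RTD equation: Rt = R0 * (1 + alpha * T).
Rt = 100 * (1 + 0.00385 * 54.9)
Rt = 100 * (1 + 0.211365)
Rt = 100 * 1.211365
Rt = 121.136 ohm

121.136 ohm


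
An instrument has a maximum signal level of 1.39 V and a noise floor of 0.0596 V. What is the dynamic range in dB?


Dynamic range = 20 * log10(Vmax / Vnoise).
DR = 20 * log10(1.39 / 0.0596)
DR = 20 * log10(23.32)
DR = 27.36 dB

27.36 dB


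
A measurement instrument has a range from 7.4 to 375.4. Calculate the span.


Span = upper range - lower range.
Span = 375.4 - (7.4)
Span = 368.0

368.0


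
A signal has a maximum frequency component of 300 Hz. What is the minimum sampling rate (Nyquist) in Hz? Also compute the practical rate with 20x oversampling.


By Nyquist theorem, fs_min = 2 * fmax.
fs_min = 2 * 300 = 600 Hz
Practical rate = 20 * fs_min = 20 * 600 = 12000 Hz

fs_min = 600 Hz, fs_practical = 12000 Hz


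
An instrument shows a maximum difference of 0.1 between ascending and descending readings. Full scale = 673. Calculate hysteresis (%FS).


Hysteresis = (max difference / full scale) * 100%.
H = (0.1 / 673) * 100
H = 0.015 %FS

0.015 %FS


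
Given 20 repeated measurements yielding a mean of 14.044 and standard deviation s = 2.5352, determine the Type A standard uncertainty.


The standard uncertainty for Type A evaluation is u = s / sqrt(n).
u = 2.5352 / sqrt(20)
u = 2.5352 / 4.4721
u = 0.5669

0.5669


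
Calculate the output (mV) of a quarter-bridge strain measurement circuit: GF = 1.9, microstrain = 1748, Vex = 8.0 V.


Quarter bridge output: Vout = (GF * epsilon * Vex) / 4.
Vout = (1.9 * 1748e-6 * 8.0) / 4
Vout = 0.0265696 / 4 V
Vout = 0.0066424 V = 6.6424 mV

6.6424 mV


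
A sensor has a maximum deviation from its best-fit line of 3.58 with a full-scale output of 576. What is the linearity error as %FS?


Linearity error = (max deviation / full scale) * 100%.
Linearity = (3.58 / 576) * 100
Linearity = 0.622 %FS

0.622 %FS


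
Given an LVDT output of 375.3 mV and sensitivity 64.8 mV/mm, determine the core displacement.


Displacement = Vout / sensitivity.
d = 375.3 / 64.8
d = 5.792 mm

5.792 mm


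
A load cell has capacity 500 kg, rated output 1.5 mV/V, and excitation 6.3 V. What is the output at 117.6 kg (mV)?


Vout = rated_output * Vex * (load / capacity).
Vout = 1.5 * 6.3 * (117.6 / 500)
Vout = 1.5 * 6.3 * 0.2352
Vout = 2.223 mV

2.223 mV


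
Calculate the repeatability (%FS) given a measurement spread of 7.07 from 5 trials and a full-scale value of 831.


Repeatability = (spread / full scale) * 100%.
R = (7.07 / 831) * 100
R = 0.851 %FS

0.851 %FS


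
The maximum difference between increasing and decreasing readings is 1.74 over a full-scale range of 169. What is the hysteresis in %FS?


Hysteresis = (max difference / full scale) * 100%.
H = (1.74 / 169) * 100
H = 1.03 %FS

1.03 %FS


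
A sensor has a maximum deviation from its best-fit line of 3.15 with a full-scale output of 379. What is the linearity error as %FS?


Linearity error = (max deviation / full scale) * 100%.
Linearity = (3.15 / 379) * 100
Linearity = 0.831 %FS

0.831 %FS


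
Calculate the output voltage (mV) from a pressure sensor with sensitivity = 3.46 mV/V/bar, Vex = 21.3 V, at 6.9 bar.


Output = sensitivity * Vex * P.
Vout = 3.46 * 21.3 * 6.9
Vout = 73.698 * 6.9
Vout = 508.52 mV

508.52 mV


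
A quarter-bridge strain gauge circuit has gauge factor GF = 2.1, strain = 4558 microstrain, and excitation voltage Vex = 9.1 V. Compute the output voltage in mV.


Quarter bridge output: Vout = (GF * epsilon * Vex) / 4.
Vout = (2.1 * 4558e-6 * 9.1) / 4
Vout = 0.08710338 / 4 V
Vout = 0.02177584 V = 21.7758 mV

21.7758 mV


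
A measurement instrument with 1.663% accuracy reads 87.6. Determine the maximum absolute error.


Absolute error = (accuracy% / 100) * reading.
Error = (1.663 / 100) * 87.6
Error = 0.01663 * 87.6
Error = 1.4568

1.4568


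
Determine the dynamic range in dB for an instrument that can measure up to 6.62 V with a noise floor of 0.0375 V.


Dynamic range = 20 * log10(Vmax / Vnoise).
DR = 20 * log10(6.62 / 0.0375)
DR = 20 * log10(176.53)
DR = 44.94 dB

44.94 dB


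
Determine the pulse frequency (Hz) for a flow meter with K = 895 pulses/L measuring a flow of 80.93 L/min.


Frequency = K * Q / 60 (converting L/min to L/s).
f = 895 * 80.93 / 60
f = 72432.35 / 60
f = 1207.21 Hz

1207.21 Hz


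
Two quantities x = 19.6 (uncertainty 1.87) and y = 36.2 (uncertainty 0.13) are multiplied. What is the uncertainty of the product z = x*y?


For a product z = x*y, the relative uncertainty is:
uz/z = sqrt((ux/x)^2 + (uy/y)^2)
Relative uncertainties: ux/x = 1.87/19.6 = 0.095408
uy/y = 0.13/36.2 = 0.003591
z = 19.6 * 36.2 = 709.5
uz = 709.5 * sqrt(0.095408^2 + 0.003591^2) = 67.742

67.742


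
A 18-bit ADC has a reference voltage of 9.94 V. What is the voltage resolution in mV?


The resolution (LSB) of an ADC is Vref / 2^n.
LSB = 9.94 / 2^18
LSB = 9.94 / 262144
LSB = 3.792e-05 V = 0.03791809 mV

0.03791809 mV


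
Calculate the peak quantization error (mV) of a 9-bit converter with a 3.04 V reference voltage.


The maximum quantization error is +/- LSB/2.
LSB = Vref / 2^n = 3.04 / 512 = 0.0059375 V
Max error = LSB / 2 = 0.0059375 / 2 = 0.00296875 V
Max error = 2.9688 mV

2.9688 mV


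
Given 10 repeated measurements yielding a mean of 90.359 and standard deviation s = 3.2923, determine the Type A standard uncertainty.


The standard uncertainty for Type A evaluation is u = s / sqrt(n).
u = 3.2923 / sqrt(10)
u = 3.2923 / 3.1623
u = 1.0411

1.0411


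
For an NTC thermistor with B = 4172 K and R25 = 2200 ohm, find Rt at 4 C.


NTC thermistor equation: Rt = R25 * exp(B * (1/T - 1/T25)).
T in Kelvin: 277.15 K, T25 = 298.15 K
1/T - 1/T25 = 1/277.15 - 1/298.15 = 0.00025414
B * (1/T - 1/T25) = 4172 * 0.00025414 = 1.0603
Rt = 2200 * exp(1.0603) = 6351.7 ohm

6351.7 ohm


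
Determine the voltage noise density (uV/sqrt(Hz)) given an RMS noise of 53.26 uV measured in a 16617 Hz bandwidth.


Noise spectral density = Vrms / sqrt(BW).
NSD = 53.26 / sqrt(16617)
NSD = 53.26 / 128.9069
NSD = 0.4132 uV/sqrt(Hz)

0.4132 uV/sqrt(Hz)


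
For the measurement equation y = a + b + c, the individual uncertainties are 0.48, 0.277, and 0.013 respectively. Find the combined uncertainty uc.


For a sum of independent quantities, uc = sqrt(u1^2 + u2^2 + u3^2).
uc = sqrt(0.48^2 + 0.277^2 + 0.013^2)
uc = sqrt(0.2304 + 0.076729 + 0.000169)
uc = 0.5543

0.5543


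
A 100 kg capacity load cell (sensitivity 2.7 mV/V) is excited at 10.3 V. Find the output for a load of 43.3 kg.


Vout = rated_output * Vex * (load / capacity).
Vout = 2.7 * 10.3 * (43.3 / 100)
Vout = 2.7 * 10.3 * 0.433
Vout = 12.042 mV

12.042 mV


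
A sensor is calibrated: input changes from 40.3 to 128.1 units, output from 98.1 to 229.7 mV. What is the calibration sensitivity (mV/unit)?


Sensitivity = (y2 - y1) / (x2 - x1).
S = (229.7 - 98.1) / (128.1 - 40.3)
S = 131.6 / 87.8
S = 1.4989 mV/unit

1.4989 mV/unit


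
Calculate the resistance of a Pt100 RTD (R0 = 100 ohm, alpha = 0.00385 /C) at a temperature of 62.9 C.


The RTD equation: Rt = R0 * (1 + alpha * T).
Rt = 100 * (1 + 0.00385 * 62.9)
Rt = 100 * (1 + 0.242165)
Rt = 100 * 1.242165
Rt = 124.216 ohm

124.216 ohm


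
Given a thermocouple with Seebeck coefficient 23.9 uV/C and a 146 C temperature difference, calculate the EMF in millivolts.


The thermocouple output V = sensitivity * dT.
V = 23.9 uV/C * 146 C
V = 3489.4 uV
V = 3.489 mV

3.489 mV


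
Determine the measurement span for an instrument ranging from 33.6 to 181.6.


Span = upper range - lower range.
Span = 181.6 - (33.6)
Span = 148.0

148.0


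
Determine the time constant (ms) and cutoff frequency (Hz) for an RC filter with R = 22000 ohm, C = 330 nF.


Time constant: tau = R * C.
tau = 22000 * 3.30e-07 = 0.00726 s
tau = 7.26 ms
Cutoff frequency: fc = 1 / (2*pi*R*C).
fc = 1 / (2*pi*0.00726) = 21.92 Hz

tau = 7.26 ms, fc = 21.92 Hz


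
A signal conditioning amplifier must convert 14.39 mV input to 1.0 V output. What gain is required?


Gain = Vout / Vin (converting to same units).
G = 1.0 V / 14.39 mV
G = 1000.0 mV / 14.39 mV
G = 69.49

69.49


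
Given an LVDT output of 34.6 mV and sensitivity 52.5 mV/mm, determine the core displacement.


Displacement = Vout / sensitivity.
d = 34.6 / 52.5
d = 0.659 mm

0.659 mm


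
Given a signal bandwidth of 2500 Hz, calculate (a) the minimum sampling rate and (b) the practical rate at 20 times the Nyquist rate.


By Nyquist theorem, fs_min = 2 * fmax.
fs_min = 2 * 2500 = 5000 Hz
Practical rate = 20 * fs_min = 20 * 5000 = 100000 Hz

fs_min = 5000 Hz, fs_practical = 100000 Hz


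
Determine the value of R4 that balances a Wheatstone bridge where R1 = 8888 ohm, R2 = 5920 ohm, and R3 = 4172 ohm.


At balance: R1*R4 = R2*R3, so R4 = R2*R3/R1.
R4 = 5920 * 4172 / 8888
R4 = 24698240 / 8888
R4 = 2778.83 ohm

2778.83 ohm


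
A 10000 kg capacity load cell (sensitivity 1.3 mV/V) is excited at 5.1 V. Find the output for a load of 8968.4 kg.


Vout = rated_output * Vex * (load / capacity).
Vout = 1.3 * 5.1 * (8968.4 / 10000)
Vout = 1.3 * 5.1 * 0.89684
Vout = 5.946 mV

5.946 mV


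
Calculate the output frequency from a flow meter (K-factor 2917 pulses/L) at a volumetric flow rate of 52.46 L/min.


Frequency = K * Q / 60 (converting L/min to L/s).
f = 2917 * 52.46 / 60
f = 153025.82 / 60
f = 2550.43 Hz

2550.43 Hz
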